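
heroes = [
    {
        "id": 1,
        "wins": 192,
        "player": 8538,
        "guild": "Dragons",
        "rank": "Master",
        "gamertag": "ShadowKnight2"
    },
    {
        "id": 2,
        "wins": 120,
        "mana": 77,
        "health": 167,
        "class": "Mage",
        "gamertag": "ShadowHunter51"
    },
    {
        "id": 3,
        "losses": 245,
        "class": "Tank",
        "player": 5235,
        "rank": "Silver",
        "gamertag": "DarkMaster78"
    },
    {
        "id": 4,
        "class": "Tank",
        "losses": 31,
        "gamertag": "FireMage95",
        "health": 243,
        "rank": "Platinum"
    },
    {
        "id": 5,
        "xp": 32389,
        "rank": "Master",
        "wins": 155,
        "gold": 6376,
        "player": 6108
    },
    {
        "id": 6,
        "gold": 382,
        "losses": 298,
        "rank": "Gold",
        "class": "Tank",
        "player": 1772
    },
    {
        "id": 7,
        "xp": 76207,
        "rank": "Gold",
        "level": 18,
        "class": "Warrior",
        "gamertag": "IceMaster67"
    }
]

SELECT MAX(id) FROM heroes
7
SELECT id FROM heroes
[1, 2, 3, 4, 5, 6, 7]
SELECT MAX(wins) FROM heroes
192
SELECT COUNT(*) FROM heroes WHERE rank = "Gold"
2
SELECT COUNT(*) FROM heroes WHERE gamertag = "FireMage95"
1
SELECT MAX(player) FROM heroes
8538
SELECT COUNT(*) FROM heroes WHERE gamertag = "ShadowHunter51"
1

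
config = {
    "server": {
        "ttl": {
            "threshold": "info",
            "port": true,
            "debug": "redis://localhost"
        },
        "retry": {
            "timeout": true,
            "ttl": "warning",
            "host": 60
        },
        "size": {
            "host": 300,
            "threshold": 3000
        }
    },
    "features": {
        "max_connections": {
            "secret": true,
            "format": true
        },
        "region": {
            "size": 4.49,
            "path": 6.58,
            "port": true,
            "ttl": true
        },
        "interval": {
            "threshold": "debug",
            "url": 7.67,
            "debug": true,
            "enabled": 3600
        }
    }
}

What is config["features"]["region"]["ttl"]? True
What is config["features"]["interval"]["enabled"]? 3600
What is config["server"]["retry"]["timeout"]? True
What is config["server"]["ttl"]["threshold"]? "info"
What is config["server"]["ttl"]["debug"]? "redis://localhost"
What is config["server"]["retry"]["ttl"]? "warning"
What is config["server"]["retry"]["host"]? 60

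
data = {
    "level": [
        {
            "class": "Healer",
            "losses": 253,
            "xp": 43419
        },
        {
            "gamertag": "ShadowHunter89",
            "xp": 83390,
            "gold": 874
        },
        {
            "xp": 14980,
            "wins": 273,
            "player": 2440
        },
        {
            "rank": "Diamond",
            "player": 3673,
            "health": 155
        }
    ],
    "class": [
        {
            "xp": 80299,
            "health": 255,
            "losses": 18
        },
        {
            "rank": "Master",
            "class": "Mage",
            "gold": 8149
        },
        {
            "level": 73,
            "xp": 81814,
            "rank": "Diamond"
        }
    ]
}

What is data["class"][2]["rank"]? "Diamond"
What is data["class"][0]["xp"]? 80299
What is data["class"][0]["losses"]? 18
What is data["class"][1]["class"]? "Mage"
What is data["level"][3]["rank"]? "Diamond"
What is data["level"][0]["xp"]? 43419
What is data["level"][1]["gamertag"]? "ShadowHunter89"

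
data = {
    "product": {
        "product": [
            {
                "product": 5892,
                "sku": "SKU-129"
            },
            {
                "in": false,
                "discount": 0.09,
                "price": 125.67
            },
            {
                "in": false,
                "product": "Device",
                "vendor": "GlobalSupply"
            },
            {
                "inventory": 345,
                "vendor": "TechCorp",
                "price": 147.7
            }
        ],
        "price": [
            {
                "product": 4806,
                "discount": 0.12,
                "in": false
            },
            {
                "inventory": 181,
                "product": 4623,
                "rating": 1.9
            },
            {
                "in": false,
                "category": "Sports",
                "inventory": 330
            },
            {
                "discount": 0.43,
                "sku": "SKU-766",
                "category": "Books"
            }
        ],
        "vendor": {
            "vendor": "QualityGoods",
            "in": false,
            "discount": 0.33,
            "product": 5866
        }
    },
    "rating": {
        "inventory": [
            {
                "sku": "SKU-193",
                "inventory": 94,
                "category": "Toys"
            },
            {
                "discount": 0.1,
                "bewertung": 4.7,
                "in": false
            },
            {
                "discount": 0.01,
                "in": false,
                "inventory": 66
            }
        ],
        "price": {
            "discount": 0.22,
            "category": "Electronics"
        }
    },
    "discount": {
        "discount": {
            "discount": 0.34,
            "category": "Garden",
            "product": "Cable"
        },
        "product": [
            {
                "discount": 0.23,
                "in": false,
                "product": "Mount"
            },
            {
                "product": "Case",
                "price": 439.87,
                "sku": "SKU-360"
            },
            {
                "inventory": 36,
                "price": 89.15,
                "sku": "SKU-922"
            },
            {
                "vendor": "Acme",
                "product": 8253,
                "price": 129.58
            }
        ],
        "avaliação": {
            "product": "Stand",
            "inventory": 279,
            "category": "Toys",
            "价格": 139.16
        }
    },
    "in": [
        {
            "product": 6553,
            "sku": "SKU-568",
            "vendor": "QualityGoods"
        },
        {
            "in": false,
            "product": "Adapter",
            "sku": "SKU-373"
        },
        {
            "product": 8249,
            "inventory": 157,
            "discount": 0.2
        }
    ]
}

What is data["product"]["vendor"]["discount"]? 0.33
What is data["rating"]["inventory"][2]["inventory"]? 66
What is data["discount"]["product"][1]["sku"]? "SKU-360"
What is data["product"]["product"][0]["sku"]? "SKU-129"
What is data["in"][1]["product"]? "Adapter"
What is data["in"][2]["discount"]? 0.2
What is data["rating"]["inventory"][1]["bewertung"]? 4.7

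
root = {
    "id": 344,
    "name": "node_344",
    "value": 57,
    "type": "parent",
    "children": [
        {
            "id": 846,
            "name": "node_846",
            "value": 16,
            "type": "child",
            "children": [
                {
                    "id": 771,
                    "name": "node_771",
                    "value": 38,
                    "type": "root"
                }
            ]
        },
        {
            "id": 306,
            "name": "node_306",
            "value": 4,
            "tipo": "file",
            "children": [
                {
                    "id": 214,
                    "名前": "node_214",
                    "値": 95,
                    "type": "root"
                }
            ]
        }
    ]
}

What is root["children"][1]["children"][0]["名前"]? "node_214"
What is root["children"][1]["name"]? "node_306"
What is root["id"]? 344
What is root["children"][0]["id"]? 846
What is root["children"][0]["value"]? 16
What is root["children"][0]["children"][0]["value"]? 38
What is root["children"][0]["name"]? "node_846"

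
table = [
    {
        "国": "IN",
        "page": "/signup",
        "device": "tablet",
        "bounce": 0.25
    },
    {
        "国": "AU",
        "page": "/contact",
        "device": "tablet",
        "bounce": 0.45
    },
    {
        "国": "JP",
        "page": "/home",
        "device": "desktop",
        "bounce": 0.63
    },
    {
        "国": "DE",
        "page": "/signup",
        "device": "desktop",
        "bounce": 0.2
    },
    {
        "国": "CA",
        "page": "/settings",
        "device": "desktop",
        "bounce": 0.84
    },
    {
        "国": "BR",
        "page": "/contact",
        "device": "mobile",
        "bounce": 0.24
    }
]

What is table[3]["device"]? "desktop"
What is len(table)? 6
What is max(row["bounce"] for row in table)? 0.84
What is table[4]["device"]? "desktop"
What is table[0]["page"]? "/signup"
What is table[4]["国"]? "CA"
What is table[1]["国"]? "AU"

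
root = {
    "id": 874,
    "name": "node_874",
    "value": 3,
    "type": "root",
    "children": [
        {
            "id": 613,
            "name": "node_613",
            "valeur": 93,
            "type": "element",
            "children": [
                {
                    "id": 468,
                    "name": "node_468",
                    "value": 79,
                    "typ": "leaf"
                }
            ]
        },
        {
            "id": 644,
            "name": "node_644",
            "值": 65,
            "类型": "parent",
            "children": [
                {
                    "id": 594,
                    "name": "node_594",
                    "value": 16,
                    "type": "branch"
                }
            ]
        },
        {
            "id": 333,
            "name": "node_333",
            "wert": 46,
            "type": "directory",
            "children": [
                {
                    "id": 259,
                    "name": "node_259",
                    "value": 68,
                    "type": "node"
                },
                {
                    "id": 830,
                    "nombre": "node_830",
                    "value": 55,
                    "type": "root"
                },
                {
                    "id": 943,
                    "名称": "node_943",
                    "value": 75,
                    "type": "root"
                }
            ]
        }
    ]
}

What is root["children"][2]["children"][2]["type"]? "root"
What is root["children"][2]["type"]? "directory"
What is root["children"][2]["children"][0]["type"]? "node"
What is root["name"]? "node_874"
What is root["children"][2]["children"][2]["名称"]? "node_943"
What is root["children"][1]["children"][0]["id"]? 594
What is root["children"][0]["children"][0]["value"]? 79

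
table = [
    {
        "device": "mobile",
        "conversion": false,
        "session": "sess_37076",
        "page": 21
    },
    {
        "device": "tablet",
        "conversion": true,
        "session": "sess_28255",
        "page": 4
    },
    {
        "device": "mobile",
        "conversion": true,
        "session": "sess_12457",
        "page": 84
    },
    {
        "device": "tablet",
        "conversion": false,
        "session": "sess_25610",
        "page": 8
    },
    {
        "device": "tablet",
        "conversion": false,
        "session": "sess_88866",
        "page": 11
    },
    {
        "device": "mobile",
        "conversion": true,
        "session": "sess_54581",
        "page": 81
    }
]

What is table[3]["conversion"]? False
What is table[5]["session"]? "sess_54581"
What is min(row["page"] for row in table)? 4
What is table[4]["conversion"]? False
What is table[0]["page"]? 21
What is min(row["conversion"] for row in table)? False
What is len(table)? 6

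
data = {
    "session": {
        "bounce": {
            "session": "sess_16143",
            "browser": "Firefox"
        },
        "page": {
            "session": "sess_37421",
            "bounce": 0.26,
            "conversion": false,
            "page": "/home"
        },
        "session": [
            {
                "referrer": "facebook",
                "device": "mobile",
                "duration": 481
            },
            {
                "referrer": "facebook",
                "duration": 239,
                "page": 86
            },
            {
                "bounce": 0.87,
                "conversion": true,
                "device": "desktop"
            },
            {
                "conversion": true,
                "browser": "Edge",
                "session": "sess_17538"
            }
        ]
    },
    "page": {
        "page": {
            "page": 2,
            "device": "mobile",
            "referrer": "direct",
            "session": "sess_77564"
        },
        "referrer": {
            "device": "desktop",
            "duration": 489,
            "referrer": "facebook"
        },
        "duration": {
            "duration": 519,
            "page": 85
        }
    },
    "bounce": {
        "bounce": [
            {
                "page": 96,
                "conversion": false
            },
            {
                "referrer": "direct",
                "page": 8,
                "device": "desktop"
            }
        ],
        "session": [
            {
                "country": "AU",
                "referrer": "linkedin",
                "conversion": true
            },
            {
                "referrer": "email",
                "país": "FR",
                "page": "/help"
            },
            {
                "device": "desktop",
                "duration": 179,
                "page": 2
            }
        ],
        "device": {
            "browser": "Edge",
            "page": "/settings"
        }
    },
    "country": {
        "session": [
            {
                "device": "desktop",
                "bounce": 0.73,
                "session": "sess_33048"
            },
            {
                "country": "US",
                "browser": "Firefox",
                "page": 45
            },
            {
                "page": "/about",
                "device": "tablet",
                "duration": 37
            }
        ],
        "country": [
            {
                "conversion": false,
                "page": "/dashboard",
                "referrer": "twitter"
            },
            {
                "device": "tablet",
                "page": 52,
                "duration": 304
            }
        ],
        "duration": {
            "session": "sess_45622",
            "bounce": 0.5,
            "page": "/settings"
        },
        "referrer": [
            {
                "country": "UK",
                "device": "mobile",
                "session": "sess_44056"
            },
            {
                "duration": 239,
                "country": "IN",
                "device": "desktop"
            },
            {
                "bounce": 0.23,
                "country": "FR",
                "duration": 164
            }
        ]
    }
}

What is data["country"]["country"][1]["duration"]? 304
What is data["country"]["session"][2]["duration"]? 37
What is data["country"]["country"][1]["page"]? 52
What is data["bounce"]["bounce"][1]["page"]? 8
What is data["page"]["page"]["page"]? 2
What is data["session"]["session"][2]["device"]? "desktop"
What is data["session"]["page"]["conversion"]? False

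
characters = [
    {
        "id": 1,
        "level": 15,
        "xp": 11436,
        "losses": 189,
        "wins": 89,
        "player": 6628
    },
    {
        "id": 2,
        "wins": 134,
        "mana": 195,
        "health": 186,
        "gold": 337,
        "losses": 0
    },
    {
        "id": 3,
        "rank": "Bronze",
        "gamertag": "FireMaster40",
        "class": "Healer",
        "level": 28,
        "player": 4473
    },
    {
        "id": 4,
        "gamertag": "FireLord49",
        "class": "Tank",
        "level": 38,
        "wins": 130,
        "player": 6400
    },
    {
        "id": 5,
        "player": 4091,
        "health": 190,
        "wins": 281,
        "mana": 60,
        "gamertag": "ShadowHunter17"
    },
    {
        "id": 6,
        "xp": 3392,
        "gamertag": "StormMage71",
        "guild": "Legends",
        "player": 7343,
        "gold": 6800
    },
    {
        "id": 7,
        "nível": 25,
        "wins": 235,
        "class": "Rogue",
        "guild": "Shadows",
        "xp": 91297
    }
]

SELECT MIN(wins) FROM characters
89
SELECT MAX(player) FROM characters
7343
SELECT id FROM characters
[1, 2, 3, 4, 5, 6, 7]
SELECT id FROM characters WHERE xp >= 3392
[1, 6, 7]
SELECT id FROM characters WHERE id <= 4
[1, 2, 3, 4]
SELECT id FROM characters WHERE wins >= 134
[2, 5, 7]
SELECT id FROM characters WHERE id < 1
[]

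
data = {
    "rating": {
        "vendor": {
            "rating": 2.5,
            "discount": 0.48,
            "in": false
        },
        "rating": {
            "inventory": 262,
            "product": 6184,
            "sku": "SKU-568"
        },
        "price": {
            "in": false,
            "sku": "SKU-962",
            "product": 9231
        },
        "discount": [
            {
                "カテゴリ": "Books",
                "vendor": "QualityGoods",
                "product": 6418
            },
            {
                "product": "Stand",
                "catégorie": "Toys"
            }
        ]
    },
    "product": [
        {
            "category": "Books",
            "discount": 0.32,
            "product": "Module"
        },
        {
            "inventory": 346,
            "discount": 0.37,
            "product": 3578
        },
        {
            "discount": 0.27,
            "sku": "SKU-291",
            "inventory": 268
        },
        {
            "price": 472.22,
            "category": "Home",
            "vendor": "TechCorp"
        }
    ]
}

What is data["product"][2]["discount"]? 0.27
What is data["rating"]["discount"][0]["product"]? 6418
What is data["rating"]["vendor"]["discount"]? 0.48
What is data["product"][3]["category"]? "Home"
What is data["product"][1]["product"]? 3578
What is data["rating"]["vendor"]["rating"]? 2.5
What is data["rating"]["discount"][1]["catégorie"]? "Toys"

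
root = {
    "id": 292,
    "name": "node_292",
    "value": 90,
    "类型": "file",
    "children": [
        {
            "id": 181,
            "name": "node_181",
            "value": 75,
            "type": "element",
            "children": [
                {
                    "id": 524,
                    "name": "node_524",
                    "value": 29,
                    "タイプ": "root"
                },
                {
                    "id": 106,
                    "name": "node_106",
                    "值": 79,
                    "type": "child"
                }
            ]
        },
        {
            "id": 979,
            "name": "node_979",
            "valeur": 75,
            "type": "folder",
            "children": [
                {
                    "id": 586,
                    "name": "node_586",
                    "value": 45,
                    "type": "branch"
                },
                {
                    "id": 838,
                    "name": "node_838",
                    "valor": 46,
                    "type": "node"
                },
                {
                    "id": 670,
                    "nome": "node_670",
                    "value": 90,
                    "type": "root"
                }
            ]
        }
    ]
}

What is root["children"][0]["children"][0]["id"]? 524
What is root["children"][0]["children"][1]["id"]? 106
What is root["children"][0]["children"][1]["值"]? 79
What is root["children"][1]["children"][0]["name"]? "node_586"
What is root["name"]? "node_292"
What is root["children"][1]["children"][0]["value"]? 45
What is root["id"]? 292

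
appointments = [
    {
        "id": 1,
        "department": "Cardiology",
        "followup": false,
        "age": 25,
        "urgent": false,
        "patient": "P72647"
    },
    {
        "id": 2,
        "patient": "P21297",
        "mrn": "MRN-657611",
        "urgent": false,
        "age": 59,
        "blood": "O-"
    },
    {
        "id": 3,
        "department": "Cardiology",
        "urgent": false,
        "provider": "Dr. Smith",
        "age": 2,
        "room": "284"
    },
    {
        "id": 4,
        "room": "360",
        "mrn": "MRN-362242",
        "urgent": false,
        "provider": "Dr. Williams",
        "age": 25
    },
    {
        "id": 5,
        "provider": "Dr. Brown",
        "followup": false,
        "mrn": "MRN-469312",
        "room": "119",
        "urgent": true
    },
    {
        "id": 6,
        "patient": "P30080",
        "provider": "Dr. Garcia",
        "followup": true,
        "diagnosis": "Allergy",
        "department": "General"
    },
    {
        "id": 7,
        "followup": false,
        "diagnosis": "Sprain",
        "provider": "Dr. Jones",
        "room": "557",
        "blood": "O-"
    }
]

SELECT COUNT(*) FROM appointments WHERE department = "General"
1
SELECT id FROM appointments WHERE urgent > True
[]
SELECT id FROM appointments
[1, 2, 3, 4, 5, 6, 7]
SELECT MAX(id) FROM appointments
7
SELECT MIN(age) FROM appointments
2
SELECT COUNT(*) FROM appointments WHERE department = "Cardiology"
2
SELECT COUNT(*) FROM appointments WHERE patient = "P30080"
1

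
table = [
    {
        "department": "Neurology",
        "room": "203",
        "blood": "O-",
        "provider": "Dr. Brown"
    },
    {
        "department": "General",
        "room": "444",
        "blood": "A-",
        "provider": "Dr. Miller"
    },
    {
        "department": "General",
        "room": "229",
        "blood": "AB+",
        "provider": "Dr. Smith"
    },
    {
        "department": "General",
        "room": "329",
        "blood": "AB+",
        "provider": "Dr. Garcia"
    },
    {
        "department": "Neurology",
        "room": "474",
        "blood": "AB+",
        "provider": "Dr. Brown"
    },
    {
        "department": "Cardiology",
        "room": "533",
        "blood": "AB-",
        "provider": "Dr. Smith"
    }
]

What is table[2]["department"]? "General"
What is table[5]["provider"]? "Dr. Smith"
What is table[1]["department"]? "General"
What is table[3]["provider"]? "Dr. Garcia"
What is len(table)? 6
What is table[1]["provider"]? "Dr. Miller"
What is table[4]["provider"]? "Dr. Brown"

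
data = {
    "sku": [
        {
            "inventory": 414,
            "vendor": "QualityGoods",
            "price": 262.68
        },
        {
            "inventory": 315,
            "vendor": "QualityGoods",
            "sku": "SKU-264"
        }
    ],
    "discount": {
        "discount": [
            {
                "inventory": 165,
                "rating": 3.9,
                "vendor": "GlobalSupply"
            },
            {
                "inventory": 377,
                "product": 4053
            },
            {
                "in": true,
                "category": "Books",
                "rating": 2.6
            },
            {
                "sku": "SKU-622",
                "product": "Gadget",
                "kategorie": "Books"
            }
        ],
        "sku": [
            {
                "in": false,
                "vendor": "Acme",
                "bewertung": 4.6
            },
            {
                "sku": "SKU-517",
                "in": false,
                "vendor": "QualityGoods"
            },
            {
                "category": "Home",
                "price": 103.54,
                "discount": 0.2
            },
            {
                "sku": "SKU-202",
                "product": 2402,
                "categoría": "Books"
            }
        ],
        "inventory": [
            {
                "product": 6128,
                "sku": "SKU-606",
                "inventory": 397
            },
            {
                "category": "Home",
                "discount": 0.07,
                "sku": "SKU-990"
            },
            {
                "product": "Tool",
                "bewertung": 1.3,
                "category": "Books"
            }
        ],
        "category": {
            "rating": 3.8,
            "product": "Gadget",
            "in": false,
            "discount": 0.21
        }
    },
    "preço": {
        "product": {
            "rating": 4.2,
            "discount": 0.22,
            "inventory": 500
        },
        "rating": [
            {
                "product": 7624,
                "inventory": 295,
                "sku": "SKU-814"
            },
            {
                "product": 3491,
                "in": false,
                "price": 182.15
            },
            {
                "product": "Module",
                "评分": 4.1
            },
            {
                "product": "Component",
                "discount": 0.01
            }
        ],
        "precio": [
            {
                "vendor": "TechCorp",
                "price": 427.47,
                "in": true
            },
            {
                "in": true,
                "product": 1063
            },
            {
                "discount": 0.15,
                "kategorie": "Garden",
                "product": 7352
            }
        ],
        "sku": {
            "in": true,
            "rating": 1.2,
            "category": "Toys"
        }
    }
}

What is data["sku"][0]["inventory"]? 414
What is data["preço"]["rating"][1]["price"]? 182.15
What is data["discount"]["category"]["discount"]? 0.21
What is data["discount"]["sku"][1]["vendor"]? "QualityGoods"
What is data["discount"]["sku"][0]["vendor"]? "Acme"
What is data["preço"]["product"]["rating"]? 4.2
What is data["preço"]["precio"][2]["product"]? 7352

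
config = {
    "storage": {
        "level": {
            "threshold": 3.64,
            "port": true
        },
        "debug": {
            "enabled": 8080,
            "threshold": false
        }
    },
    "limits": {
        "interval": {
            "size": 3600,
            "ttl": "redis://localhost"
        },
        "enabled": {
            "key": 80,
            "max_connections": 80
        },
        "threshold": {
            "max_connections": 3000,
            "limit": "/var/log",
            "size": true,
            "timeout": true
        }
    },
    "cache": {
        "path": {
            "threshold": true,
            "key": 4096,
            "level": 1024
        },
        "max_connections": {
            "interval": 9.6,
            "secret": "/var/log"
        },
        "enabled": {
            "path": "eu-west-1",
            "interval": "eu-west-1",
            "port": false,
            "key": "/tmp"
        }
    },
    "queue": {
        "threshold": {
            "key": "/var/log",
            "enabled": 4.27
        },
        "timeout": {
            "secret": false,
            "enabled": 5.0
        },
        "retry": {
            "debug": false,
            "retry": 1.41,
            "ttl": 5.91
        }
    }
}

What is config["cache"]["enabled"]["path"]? "eu-west-1"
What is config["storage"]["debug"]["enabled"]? 8080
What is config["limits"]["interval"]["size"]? 3600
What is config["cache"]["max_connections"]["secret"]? "/var/log"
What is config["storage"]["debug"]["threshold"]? False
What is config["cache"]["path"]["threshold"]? True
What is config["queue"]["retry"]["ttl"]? 5.91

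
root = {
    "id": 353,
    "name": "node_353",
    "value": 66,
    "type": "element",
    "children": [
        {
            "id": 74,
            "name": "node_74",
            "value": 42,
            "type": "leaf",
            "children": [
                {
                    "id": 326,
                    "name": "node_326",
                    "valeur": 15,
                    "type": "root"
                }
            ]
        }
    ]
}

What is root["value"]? 66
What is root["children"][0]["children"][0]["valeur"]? 15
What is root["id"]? 353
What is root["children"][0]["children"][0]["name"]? "node_326"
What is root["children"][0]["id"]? 74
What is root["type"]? "element"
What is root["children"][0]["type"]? "leaf"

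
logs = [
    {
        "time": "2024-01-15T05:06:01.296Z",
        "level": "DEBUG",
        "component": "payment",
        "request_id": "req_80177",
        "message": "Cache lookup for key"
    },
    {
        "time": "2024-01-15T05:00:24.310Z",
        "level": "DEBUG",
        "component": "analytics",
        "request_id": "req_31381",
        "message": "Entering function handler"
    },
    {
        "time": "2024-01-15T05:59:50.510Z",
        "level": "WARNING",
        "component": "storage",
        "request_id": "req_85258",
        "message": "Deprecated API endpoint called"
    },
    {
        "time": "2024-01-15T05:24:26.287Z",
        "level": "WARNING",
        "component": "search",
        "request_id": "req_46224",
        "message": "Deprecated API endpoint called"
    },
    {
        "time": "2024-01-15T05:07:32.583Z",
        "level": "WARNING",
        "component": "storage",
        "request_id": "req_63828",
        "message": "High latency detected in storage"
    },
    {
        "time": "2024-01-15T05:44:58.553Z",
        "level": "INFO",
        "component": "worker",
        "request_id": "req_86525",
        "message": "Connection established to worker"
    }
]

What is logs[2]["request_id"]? "req_85258"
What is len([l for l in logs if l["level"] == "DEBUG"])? 2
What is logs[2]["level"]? "WARNING"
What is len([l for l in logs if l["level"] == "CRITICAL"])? 0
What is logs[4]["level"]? "WARNING"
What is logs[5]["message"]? "Connection established to worker"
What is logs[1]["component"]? "analytics"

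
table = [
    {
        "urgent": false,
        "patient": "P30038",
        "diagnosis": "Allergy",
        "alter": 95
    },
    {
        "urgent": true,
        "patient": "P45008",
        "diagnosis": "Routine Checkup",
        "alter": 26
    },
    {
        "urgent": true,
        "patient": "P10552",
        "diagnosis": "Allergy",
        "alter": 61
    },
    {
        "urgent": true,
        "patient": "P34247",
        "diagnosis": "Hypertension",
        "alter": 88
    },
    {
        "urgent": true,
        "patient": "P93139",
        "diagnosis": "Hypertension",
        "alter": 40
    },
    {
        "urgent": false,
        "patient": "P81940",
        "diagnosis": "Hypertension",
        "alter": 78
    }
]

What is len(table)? 6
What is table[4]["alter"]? 40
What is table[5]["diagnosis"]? "Hypertension"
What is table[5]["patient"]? "P81940"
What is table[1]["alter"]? 26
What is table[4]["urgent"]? True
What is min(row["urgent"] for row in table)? False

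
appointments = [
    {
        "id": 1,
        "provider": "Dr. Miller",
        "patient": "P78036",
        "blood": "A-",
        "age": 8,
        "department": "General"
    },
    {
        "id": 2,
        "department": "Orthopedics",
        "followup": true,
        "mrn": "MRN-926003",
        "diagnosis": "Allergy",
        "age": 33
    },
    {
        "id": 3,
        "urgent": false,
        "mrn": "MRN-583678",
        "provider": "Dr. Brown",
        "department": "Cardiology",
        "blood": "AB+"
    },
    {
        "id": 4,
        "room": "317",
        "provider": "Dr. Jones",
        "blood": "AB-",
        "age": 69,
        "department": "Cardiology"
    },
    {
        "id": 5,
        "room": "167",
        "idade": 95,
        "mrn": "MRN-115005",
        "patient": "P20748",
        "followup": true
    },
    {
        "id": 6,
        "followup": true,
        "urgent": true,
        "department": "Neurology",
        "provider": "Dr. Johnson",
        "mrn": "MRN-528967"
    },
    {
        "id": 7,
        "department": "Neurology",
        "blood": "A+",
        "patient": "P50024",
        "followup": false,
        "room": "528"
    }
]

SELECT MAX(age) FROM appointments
69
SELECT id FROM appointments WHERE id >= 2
[2, 3, 4, 5, 6, 7]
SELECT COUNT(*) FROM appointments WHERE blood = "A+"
1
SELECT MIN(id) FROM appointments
1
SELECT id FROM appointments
[1, 2, 3, 4, 5, 6, 7]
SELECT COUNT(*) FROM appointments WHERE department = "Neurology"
2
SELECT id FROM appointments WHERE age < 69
[1, 2]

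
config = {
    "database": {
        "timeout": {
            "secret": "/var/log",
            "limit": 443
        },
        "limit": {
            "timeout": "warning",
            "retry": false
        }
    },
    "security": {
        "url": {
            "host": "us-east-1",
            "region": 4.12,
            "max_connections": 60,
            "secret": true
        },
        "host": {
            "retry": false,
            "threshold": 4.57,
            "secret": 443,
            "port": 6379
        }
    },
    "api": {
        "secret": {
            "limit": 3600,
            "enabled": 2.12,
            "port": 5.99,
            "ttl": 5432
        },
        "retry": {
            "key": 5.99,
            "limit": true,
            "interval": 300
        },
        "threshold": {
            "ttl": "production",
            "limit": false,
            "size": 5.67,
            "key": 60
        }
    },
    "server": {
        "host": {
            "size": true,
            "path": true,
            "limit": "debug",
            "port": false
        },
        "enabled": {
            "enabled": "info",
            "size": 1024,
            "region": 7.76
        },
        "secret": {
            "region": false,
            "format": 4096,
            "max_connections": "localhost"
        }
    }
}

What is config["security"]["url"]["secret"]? True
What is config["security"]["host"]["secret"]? 443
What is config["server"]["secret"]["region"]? False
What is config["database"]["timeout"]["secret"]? "/var/log"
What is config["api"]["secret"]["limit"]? 3600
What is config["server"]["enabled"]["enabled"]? "info"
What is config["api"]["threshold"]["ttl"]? "production"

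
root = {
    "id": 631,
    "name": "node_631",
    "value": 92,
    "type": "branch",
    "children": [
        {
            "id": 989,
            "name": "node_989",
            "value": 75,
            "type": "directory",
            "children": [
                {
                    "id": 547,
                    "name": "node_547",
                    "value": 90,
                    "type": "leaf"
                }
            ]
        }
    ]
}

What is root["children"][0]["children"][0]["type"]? "leaf"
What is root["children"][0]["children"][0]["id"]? 547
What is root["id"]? 631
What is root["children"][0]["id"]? 989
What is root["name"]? "node_631"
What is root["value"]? 92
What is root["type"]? "branch"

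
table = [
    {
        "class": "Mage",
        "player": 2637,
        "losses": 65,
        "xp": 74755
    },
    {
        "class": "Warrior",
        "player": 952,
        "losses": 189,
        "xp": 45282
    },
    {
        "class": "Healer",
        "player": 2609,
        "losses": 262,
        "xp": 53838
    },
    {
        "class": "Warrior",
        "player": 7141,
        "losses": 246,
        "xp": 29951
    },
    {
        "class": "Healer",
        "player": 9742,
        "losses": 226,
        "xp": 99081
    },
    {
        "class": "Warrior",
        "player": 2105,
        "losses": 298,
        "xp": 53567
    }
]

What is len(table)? 6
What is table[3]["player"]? 7141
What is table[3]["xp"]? 29951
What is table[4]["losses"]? 226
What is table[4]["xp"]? 99081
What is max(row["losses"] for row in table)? 298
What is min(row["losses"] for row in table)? 65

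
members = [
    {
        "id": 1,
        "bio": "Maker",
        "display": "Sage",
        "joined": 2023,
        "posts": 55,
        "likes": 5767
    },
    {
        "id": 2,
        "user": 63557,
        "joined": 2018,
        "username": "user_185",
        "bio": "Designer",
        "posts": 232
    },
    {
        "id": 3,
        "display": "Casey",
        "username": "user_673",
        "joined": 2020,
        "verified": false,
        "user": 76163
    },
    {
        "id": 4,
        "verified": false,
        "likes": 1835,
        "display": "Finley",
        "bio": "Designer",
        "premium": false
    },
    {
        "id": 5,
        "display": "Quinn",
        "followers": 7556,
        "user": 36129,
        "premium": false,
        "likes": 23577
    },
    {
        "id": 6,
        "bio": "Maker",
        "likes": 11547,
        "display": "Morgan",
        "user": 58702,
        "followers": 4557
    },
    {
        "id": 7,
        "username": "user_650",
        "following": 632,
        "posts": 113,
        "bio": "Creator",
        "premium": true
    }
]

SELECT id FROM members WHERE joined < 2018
[]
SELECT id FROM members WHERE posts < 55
[]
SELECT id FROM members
[1, 2, 3, 4, 5, 6, 7]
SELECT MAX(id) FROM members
7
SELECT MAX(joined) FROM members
2023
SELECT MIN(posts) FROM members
55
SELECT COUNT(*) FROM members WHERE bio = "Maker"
2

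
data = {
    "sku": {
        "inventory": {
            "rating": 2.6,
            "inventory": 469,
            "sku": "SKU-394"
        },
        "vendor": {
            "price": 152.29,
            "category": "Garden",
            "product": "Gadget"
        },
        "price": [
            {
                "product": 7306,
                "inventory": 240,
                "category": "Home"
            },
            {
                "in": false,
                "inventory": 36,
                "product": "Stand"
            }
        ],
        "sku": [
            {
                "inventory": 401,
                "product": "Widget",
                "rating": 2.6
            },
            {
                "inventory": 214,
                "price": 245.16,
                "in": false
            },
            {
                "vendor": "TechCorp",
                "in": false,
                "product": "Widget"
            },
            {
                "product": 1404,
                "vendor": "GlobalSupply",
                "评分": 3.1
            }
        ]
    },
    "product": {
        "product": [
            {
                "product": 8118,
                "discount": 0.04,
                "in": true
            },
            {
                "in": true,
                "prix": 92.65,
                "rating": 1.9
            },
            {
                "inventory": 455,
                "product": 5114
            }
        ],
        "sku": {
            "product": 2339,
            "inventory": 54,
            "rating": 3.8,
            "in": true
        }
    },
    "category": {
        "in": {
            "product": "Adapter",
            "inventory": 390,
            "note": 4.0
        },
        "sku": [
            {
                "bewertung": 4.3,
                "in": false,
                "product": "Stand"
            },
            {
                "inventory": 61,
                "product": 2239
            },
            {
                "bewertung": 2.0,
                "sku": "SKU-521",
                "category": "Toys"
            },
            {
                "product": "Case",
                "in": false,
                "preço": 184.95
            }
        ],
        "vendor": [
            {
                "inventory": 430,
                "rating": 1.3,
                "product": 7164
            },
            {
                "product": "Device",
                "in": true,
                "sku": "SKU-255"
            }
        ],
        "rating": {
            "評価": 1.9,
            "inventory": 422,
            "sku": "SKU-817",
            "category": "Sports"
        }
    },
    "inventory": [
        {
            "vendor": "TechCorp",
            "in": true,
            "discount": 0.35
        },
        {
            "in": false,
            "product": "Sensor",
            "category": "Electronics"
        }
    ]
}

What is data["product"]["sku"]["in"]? True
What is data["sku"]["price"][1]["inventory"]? 36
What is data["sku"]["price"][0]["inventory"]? 240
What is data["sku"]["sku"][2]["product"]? "Widget"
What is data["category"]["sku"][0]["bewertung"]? 4.3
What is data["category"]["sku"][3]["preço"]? 184.95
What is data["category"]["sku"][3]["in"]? False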